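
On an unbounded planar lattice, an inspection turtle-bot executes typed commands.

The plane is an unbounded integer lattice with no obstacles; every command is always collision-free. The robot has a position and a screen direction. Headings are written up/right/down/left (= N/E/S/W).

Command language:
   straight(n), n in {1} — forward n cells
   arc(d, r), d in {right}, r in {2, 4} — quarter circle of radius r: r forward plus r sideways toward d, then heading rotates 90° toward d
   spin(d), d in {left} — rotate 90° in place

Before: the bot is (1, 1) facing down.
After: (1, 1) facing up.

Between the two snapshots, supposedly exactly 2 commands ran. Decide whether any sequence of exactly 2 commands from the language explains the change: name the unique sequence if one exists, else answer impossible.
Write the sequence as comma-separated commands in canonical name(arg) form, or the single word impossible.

key: parked at (1,1) the whole time — nothing moves the robot
from: (1, 1) facing down
[1] after spin(left): (1, 1) facing right
[2] after spin(left): (1, 1) facing up
all 16 alternatives checked — unique.

spin(left), spin(left)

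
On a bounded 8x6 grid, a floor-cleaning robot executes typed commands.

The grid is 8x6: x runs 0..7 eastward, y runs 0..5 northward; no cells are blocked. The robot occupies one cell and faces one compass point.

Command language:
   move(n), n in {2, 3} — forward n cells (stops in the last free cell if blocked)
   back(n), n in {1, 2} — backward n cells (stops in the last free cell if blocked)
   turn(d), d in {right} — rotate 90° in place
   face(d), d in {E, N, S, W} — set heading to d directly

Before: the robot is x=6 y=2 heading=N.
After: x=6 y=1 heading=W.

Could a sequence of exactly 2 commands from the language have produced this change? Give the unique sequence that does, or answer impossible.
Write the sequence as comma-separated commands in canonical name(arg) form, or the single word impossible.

key: running face(W) before back(1) would end elsewhere — order is forced
from: x=6 y=2 heading=N
step 1 (back(1)): x=6 y=1 heading=N
step 2 (face(W)): x=6 y=1 heading=W
no rival 2-sequence matches.

back(1), face(W)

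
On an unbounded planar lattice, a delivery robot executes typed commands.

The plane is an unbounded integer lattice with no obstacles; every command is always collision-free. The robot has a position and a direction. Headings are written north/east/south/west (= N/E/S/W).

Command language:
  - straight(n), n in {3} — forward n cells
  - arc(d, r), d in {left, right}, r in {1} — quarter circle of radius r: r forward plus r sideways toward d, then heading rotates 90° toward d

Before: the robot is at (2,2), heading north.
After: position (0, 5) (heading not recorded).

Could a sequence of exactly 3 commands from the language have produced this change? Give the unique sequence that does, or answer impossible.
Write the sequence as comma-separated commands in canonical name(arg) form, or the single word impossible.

key: running arc(left, 1) before straight(3) would end elsewhere — order is forced
t0: at (2,2), heading north
step 1 (straight(3)): at (2,5), heading north
step 2 (arc(left, 1)): at (1,6), heading west
step 3 (arc(left, 1)): at (0,5), heading south
no rival 3-sequence matches.

straight(3), arc(left, 1), arc(left, 1)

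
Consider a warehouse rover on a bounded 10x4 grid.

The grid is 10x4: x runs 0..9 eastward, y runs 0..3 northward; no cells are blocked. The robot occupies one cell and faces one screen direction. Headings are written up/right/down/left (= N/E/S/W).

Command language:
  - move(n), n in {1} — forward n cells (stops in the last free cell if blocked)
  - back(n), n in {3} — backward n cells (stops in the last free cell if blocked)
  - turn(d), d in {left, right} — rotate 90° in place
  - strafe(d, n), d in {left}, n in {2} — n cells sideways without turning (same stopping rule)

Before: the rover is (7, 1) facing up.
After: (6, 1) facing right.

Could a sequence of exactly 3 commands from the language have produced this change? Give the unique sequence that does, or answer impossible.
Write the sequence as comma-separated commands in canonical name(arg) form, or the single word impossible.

key: cell and facing (now E) both changed — the 3 commands mix motion and turning
initial: (7, 1) facing up
1. strafe(left, 2) → (5, 1) facing up
2. turn(right) → (5, 1) facing right
3. move(1) → (6, 1) facing right
uniquely the one of 125 3-step routes that fits.

strafe(left, 2), turn(right), move(1)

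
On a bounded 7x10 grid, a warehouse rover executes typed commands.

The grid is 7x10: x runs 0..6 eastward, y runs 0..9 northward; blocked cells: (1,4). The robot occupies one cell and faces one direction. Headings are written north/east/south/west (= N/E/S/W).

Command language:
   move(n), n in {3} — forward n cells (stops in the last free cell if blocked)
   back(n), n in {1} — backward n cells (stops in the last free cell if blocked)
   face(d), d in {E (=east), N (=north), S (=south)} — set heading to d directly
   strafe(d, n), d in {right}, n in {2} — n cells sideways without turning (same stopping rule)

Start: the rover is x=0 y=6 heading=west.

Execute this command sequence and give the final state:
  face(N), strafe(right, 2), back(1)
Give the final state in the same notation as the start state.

t0: x=0 y=6 heading=west
1. face(N) → x=0 y=6 heading=north
2. strafe(right, 2) → x=2 y=6 heading=north
3. back(1) → x=2 y=5 heading=north

x=2 y=5 heading=north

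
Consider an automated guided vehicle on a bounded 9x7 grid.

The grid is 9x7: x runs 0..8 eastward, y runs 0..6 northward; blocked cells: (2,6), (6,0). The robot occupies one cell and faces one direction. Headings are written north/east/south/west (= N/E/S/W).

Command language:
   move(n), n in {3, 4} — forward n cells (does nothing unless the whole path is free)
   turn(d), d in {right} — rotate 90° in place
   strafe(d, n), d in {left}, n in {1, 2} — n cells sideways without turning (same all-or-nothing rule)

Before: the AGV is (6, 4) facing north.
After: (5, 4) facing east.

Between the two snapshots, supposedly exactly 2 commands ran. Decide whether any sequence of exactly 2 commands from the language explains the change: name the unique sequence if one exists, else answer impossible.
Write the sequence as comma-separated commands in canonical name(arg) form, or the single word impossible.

strafe(left, 1), turn(right)

key: cell and facing (now E) both changed — the 2 commands mix motion and turning
initial: (6, 4) facing north
1. strafe(left, 1) → (5, 4) facing north
2. turn(right) → (5, 4) facing east
all 25 alternatives checked — unique.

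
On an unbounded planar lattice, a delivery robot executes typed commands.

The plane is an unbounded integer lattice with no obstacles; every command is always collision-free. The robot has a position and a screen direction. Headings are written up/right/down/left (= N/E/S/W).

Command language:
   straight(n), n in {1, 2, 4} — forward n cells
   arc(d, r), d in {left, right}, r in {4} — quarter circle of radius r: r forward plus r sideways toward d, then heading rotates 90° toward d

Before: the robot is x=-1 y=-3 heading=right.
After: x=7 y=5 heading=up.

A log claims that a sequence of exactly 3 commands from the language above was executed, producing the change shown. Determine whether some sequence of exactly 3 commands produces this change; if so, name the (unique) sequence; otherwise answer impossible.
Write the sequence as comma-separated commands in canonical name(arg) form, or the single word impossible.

key: position moved to (7,5) AND the heading swung to N — translation plus rotation needed
from: x=-1 y=-3 heading=right
[1] after straight(4): x=3 y=-3 heading=right
[2] after arc(left, 4): x=7 y=1 heading=up
[3] after straight(4): x=7 y=5 heading=up
all 125 alternatives checked — unique.

straight(4), arc(left, 4), straight(4)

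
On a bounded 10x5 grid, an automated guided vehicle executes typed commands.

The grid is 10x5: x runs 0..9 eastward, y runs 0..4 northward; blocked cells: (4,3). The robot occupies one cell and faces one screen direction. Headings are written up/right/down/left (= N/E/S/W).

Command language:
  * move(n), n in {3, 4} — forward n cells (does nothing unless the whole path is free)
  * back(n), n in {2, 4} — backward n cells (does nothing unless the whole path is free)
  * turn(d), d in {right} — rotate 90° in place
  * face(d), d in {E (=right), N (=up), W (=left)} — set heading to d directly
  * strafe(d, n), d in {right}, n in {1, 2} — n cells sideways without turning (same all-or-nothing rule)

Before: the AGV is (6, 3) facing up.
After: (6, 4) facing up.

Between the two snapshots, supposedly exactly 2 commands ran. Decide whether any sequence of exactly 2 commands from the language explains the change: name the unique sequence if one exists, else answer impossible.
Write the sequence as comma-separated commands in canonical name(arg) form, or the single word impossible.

key: still facing N at the end — nothing in the sequence rotates
t0: (6, 3) facing up
[1] after back(2): (6, 1) facing up
[2] after move(3): (6, 4) facing up
uniquely the one of 100 2-step routes that fits.

back(2), move(3)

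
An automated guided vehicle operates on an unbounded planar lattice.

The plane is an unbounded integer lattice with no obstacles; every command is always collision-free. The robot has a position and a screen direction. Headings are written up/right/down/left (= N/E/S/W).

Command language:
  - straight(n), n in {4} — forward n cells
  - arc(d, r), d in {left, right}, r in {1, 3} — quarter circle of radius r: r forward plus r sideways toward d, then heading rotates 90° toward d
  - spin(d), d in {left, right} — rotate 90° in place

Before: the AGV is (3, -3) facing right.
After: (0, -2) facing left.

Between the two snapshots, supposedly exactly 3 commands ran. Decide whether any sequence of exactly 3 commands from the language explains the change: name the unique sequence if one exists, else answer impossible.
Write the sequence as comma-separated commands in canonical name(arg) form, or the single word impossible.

key: running straight(4) before arc(left, 1) would end elsewhere — order is forced
begin: (3, -3) facing right
[1] after arc(left, 1): (4, -2) facing up
[2] after spin(left): (4, -2) facing left
[3] after straight(4): (0, -2) facing left
no other 3-command option fits: unique.

arc(left, 1), spin(left), straight(4)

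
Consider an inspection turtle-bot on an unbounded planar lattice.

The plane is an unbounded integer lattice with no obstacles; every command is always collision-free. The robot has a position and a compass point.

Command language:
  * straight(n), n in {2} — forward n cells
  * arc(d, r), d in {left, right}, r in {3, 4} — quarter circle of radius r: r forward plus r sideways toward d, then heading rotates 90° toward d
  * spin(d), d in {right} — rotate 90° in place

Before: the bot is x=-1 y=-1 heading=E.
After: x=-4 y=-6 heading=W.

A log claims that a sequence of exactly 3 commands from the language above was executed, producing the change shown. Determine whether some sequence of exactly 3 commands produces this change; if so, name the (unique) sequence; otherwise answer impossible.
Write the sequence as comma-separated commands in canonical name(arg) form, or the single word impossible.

spin(right), straight(2), arc(right, 3)

key: position moved to (-4,-6) AND the heading swung to W — translation plus rotation needed
begin: x=-1 y=-1 heading=E
step 1 (spin(right)): x=-1 y=-1 heading=S
step 2 (straight(2)): x=-1 y=-3 heading=S
step 3 (arc(right, 3)): x=-4 y=-6 heading=W
no rival 3-sequence matches.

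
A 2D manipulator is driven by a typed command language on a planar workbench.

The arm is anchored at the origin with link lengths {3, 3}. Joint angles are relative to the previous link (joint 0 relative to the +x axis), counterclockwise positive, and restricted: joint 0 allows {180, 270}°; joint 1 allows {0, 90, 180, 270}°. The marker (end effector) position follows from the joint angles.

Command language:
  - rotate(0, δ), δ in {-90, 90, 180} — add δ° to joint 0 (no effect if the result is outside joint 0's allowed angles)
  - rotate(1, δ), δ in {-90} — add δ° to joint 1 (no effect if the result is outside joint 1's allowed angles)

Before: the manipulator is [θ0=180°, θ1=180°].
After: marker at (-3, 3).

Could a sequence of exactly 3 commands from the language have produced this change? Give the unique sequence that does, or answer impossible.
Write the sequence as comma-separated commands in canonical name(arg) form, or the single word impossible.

rotate(1, -90), rotate(1, -90), rotate(1, -90)

initial: [θ0=180°, θ1=180°]
[1] after rotate(1, -90): [θ0=180°, θ1=90°]
[2] after rotate(1, -90): [θ0=180°, θ1=0°]
[3] after rotate(1, -90): [θ0=180°, θ1=270°]
no rival 3-sequence matches.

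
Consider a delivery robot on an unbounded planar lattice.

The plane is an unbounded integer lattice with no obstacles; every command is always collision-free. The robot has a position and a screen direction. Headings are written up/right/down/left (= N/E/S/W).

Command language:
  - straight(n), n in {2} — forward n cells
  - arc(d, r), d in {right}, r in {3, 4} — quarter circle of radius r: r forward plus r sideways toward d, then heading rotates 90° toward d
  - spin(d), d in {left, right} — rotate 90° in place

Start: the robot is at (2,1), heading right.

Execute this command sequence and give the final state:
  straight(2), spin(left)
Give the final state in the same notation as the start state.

t0: at (2,1), heading right
step 1 (straight(2)): at (4,1), heading right
step 2 (spin(left)): at (4,1), heading up

at (4,1), heading up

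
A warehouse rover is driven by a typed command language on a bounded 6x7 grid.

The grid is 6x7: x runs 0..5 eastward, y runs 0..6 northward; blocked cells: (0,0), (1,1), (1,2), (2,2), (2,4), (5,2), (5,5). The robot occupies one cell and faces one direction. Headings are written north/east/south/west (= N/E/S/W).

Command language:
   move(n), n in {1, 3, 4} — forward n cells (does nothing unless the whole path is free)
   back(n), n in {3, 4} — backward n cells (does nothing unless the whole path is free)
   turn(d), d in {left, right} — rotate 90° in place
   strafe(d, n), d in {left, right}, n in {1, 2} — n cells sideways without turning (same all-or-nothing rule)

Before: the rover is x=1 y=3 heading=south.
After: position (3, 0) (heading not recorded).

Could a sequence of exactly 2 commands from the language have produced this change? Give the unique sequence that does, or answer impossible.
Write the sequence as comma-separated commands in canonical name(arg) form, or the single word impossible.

key: order matters: swapping strafe(left, 2) and move(3) lands elsewhere
start: x=1 y=3 heading=south
t=1 strafe(left, 2) ⇒ x=3 y=3 heading=south
t=2 move(3) ⇒ x=3 y=0 heading=south
no other 2-command option fits: unique.

strafe(left, 2), move(3)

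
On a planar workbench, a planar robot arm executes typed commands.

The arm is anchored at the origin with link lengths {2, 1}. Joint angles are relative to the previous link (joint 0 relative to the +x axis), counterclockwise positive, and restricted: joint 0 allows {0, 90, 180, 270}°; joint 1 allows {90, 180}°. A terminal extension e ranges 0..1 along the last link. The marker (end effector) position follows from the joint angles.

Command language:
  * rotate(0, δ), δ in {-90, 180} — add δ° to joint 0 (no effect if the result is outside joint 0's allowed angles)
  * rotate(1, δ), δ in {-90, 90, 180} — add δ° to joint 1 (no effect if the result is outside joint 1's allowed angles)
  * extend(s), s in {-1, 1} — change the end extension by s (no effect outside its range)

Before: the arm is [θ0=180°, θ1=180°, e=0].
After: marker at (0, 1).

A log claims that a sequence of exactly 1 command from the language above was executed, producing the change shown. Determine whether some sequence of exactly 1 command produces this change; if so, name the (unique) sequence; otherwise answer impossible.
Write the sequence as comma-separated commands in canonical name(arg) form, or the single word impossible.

start: [θ0=180°, θ1=180°, e=0]
[1] after rotate(0, -90): [θ0=90°, θ1=180°, e=0]
all 7 alternatives checked — unique.

rotate(0, -90)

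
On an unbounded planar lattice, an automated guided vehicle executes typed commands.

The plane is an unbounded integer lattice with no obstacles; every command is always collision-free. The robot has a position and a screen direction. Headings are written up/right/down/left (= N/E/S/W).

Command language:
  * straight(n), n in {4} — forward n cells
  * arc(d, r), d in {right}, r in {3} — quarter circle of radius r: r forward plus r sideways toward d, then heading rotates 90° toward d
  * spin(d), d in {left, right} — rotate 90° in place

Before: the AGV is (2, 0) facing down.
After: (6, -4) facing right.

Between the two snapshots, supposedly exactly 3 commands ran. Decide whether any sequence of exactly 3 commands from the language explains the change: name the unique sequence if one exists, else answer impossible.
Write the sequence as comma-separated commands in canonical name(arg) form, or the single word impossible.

straight(4), spin(left), straight(4)

key: position moved to (6,-4) AND the heading swung to E — translation plus rotation needed
begin: (2, 0) facing down
[1] after straight(4): (2, -4) facing down
[2] after spin(left): (2, -4) facing right
[3] after straight(4): (6, -4) facing right
uniquely the one of 64 3-step routes that fits.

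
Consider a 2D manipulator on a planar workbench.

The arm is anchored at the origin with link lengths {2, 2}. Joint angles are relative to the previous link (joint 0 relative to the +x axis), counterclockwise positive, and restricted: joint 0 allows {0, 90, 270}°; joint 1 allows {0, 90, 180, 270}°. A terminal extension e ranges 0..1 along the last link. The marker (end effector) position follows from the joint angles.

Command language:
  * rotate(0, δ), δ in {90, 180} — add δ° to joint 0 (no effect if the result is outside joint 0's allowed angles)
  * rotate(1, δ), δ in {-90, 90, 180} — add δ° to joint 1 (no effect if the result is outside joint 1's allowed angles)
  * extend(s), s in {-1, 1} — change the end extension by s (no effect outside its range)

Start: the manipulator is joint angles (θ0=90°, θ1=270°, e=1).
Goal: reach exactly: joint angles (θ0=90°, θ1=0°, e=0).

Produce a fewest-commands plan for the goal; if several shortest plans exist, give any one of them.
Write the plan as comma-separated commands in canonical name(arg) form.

from: joint angles (θ0=90°, θ1=270°, e=1)
1. rotate(1, 90) → joint angles (θ0=90°, θ1=0°, e=1)
2. extend(-1) → joint angles (θ0=90°, θ1=0°, e=0)
shorter routes all fall short; 2 is best.

rotate(1, 90), extend(-1)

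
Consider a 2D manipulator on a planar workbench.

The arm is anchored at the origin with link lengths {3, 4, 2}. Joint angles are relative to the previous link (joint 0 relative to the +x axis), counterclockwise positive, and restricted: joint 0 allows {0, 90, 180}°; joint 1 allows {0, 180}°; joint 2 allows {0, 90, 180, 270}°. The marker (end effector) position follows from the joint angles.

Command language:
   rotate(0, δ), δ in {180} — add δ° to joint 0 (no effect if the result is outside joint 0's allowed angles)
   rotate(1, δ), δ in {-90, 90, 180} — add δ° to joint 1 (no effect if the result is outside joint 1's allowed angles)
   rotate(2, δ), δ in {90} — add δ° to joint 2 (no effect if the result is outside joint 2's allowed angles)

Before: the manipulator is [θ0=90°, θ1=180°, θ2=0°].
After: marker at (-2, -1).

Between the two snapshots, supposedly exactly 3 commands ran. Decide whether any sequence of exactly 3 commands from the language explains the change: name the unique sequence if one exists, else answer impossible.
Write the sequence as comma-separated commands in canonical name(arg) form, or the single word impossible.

start: [θ0=90°, θ1=180°, θ2=0°]
1. rotate(2, 90) → [θ0=90°, θ1=180°, θ2=90°]
2. rotate(2, 90) → [θ0=90°, θ1=180°, θ2=180°]
3. rotate(2, 90) → [θ0=90°, θ1=180°, θ2=270°]
all 125 alternatives checked — unique.

rotate(2, 90), rotate(2, 90), rotate(2, 90)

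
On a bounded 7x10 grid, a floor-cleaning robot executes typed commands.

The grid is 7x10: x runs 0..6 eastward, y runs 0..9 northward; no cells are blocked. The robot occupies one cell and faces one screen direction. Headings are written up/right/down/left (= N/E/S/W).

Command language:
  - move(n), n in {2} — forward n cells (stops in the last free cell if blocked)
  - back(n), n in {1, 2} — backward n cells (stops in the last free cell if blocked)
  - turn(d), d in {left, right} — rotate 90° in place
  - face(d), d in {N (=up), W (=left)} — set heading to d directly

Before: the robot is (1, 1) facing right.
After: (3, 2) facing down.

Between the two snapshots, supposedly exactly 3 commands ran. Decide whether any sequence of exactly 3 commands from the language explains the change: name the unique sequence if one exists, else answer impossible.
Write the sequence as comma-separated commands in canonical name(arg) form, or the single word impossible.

key: position moved to (3,2) AND the heading swung to S — translation plus rotation needed
begin: (1, 1) facing right
step 1 (move(2)): (3, 1) facing right
step 2 (turn(right)): (3, 1) facing down
step 3 (back(1)): (3, 2) facing down
uniquely the one of 343 3-step routes that fits.

move(2), turn(right), back(1)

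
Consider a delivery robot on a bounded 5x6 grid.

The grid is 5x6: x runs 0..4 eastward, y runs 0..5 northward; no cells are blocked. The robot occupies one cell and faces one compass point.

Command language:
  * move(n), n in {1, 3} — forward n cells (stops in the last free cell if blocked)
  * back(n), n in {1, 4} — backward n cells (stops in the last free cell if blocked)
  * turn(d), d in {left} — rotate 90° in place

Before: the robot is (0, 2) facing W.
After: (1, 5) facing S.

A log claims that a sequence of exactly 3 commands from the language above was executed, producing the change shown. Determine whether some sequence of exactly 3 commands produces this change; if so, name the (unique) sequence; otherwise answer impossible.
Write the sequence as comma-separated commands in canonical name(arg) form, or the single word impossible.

key: running back(4) before back(1) would end elsewhere — order is forced
from: (0, 2) facing W
t=1 back(1) ⇒ (1, 2) facing W
t=2 turn(left) ⇒ (1, 2) facing S
t=3 back(4) ⇒ (1, 5) facing S
uniquely the one of 125 3-step routes that fits.

back(1), turn(left), back(4)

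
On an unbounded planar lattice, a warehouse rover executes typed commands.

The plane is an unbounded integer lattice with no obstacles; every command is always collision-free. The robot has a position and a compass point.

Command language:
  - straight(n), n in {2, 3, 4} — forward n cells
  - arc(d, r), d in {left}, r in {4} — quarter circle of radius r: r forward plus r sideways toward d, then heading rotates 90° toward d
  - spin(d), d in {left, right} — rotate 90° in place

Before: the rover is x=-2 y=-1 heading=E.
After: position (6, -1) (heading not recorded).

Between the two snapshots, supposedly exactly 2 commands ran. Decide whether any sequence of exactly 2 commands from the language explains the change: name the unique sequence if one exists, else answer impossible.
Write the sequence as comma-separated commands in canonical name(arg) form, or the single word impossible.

start: x=-2 y=-1 heading=E
t=1 straight(4) ⇒ x=2 y=-1 heading=E
t=2 straight(4) ⇒ x=6 y=-1 heading=E
no other 2-command option fits: unique.

straight(4), straight(4)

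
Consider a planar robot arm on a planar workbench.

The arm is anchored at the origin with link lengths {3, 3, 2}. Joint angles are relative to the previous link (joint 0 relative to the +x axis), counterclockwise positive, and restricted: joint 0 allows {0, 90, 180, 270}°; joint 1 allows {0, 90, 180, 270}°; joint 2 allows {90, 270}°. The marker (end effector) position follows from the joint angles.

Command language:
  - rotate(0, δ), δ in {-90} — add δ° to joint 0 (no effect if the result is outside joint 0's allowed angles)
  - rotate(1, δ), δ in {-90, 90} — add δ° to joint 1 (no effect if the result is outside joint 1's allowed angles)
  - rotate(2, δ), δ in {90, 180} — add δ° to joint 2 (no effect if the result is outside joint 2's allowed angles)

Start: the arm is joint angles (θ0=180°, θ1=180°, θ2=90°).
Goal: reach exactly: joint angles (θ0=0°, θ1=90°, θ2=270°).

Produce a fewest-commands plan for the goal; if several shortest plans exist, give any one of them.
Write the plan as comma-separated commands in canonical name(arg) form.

from: joint angles (θ0=180°, θ1=180°, θ2=90°)
step 1 (rotate(1, -90)): joint angles (θ0=180°, θ1=90°, θ2=90°)
step 2 (rotate(0, -90)): joint angles (θ0=90°, θ1=90°, θ2=90°)
step 3 (rotate(0, -90)): joint angles (θ0=0°, θ1=90°, θ2=90°)
step 4 (rotate(2, 180)): joint angles (θ0=0°, θ1=90°, θ2=270°)
nothing shorter than 4 reaches the goal.

rotate(1, -90), rotate(0, -90), rotate(0, -90), rotate(2, 180)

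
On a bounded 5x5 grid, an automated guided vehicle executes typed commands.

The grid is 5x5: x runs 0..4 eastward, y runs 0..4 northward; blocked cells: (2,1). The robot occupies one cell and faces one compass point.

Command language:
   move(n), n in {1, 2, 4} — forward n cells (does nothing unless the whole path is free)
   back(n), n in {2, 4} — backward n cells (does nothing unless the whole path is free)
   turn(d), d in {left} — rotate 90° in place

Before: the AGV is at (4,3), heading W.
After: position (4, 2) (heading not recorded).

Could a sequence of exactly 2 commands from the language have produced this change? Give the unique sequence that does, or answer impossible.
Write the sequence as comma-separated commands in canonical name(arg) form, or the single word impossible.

key: order matters: swapping turn(left) and move(1) lands elsewhere
start: at (4,3), heading W
[1] after turn(left): at (4,3), heading S
[2] after move(1): at (4,2), heading S
all 36 alternatives checked — unique.

turn(left), move(1)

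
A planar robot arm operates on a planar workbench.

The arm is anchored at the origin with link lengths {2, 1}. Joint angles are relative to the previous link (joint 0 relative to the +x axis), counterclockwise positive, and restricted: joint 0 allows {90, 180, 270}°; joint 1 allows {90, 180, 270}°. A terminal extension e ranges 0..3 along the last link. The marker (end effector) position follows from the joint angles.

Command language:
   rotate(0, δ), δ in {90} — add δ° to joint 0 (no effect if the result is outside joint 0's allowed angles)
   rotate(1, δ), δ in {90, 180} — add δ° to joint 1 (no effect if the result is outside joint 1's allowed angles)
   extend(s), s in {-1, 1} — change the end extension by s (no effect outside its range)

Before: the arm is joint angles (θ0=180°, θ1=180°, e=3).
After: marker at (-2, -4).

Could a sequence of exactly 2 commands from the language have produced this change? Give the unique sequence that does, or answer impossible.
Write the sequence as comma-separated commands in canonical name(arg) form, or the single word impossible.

key: order matters: swapping rotate(1, 90) and rotate(1, 180) lands elsewhere
t0: joint angles (θ0=180°, θ1=180°, e=3)
1. rotate(1, 90) → joint angles (θ0=180°, θ1=270°, e=3)
2. rotate(1, 180) → joint angles (θ0=180°, θ1=90°, e=3)
no other 2-command option fits: unique.

rotate(1, 90), rotate(1, 180)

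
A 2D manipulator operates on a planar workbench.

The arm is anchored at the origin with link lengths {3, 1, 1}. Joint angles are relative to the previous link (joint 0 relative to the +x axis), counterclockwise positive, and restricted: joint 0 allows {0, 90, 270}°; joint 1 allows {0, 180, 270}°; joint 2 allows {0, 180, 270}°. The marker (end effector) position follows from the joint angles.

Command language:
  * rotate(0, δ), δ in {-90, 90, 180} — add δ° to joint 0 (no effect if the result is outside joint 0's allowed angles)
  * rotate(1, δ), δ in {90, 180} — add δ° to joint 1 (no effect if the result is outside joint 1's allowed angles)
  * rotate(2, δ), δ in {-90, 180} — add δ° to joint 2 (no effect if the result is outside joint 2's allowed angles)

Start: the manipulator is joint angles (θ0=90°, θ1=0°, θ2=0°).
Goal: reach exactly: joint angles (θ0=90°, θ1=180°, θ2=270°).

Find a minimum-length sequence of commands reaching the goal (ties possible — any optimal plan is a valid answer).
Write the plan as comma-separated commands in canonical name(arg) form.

rotate(2, -90), rotate(1, 180)

t0: joint angles (θ0=90°, θ1=0°, θ2=0°)
1. rotate(2, -90) → joint angles (θ0=90°, θ1=0°, θ2=270°)
2. rotate(1, 180) → joint angles (θ0=90°, θ1=180°, θ2=270°)
nothing shorter than 2 reaches the goal.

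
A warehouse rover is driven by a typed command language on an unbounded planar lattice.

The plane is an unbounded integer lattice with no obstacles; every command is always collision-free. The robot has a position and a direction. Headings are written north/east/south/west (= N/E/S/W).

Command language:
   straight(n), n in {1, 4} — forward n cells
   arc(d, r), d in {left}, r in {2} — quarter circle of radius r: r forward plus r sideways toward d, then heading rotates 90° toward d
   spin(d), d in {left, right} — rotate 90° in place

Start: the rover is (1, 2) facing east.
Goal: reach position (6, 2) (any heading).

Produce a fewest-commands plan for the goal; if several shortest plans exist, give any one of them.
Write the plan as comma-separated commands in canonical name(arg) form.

from: (1, 2) facing east
1. straight(1) → (2, 2) facing east
2. straight(4) → (6, 2) facing east
nothing shorter than 2 reaches the goal.

straight(1), straight(4)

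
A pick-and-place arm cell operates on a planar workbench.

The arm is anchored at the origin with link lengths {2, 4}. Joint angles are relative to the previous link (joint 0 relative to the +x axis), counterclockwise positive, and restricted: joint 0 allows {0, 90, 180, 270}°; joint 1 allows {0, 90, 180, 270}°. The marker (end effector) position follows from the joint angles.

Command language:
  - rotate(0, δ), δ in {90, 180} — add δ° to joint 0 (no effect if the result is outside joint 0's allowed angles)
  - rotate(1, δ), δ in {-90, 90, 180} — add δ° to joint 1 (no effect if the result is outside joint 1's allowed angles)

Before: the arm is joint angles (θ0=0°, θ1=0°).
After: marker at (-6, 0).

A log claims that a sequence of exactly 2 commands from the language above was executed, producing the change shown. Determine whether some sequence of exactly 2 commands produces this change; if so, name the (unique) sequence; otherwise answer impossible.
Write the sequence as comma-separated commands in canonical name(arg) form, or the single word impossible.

t0: joint angles (θ0=0°, θ1=0°)
t=1 rotate(0, 90) ⇒ joint angles (θ0=90°, θ1=0°)
t=2 rotate(0, 90) ⇒ joint angles (θ0=180°, θ1=0°)
no rival 2-sequence matches.

rotate(0, 90), rotate(0, 90)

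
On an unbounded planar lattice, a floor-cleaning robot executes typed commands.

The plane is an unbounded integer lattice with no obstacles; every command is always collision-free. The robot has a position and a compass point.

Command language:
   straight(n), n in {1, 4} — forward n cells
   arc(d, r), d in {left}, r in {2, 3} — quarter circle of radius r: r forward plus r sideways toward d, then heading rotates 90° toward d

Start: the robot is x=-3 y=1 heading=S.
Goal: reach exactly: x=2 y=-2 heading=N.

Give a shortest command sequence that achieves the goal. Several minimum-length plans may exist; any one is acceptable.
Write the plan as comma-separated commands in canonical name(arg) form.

start: x=-3 y=1 heading=S
t=1 straight(4) ⇒ x=-3 y=-3 heading=S
t=2 arc(left, 2) ⇒ x=-1 y=-5 heading=E
t=3 arc(left, 3) ⇒ x=2 y=-2 heading=N
shorter routes all fall short; 3 is best.

straight(4), arc(left, 2), arc(left, 3)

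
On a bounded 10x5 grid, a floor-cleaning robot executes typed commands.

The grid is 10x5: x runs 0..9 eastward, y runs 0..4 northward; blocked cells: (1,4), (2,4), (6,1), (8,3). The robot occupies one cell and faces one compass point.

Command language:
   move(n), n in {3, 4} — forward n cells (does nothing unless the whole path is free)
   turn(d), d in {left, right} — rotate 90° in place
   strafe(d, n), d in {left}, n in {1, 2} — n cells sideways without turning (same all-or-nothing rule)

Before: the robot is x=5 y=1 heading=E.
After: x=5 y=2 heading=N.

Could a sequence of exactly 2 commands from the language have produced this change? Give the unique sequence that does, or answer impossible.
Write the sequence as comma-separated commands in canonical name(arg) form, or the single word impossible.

strafe(left, 1), turn(left)

key: cell and facing (now N) both changed — the 2 commands mix motion and turning
initial: x=5 y=1 heading=E
1. strafe(left, 1) → x=5 y=2 heading=E
2. turn(left) → x=5 y=2 heading=N
uniquely the one of 36 2-step routes that fits.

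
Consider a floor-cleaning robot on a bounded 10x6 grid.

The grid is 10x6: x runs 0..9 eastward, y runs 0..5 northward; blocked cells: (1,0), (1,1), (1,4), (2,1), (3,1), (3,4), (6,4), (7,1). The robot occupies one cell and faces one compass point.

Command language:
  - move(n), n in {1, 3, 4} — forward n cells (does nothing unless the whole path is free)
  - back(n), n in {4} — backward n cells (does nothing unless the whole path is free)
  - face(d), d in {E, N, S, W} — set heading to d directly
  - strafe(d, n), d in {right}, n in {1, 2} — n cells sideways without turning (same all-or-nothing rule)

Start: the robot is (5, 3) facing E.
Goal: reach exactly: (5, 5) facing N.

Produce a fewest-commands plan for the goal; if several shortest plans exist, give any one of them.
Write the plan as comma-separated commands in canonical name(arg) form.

face(W), strafe(right, 2), face(N)

initial: (5, 3) facing E
[1] after face(W): (5, 3) facing W
[2] after strafe(right, 2): (5, 5) facing W
[3] after face(N): (5, 5) facing N
minimal: 3 command(s), checked below 3.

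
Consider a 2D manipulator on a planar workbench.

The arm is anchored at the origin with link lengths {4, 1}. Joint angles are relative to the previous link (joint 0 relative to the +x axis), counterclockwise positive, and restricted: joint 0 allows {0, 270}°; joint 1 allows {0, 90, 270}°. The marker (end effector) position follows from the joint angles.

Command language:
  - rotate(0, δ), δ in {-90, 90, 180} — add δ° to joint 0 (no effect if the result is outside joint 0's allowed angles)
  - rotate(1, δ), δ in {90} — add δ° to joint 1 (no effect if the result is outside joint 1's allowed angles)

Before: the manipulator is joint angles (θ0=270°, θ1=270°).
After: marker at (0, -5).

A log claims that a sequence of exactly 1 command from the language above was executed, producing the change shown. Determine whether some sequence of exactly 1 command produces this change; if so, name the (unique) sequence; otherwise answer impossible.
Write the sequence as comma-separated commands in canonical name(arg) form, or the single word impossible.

rotate(1, 90)

from: joint angles (θ0=270°, θ1=270°)
step 1 (rotate(1, 90)): joint angles (θ0=270°, θ1=0°)
no other 1-command option fits: unique.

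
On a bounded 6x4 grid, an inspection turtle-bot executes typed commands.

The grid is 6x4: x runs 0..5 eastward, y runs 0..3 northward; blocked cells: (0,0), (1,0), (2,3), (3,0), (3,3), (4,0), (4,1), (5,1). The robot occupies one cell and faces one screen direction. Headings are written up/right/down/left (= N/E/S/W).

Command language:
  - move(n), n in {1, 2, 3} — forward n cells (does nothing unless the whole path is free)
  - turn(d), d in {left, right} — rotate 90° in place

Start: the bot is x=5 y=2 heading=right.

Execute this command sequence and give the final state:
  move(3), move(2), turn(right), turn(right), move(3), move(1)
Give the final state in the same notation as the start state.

x=1 y=2 heading=left

begin: x=5 y=2 heading=right
t=1 move(3) ⇒ x=5 y=2 heading=right
t=2 move(2) ⇒ x=5 y=2 heading=right
t=3 turn(right) ⇒ x=5 y=2 heading=down
t=4 turn(right) ⇒ x=5 y=2 heading=left
t=5 move(3) ⇒ x=2 y=2 heading=left
t=6 move(1) ⇒ x=1 y=2 heading=left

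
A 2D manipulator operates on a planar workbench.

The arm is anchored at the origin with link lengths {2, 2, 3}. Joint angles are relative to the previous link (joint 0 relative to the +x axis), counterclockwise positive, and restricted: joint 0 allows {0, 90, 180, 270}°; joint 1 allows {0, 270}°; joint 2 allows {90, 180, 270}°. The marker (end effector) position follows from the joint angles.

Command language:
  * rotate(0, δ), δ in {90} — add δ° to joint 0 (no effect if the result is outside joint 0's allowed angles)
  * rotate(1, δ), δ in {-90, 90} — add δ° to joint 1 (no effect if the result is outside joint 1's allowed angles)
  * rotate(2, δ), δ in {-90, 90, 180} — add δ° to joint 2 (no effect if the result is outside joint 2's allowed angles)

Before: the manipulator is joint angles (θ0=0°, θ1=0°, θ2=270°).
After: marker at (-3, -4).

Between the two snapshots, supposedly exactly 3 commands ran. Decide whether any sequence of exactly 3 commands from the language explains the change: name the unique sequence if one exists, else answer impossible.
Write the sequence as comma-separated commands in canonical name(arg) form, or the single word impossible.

rotate(0, 90), rotate(0, 90), rotate(0, 90)

t0: joint angles (θ0=0°, θ1=0°, θ2=270°)
step 1 (rotate(0, 90)): joint angles (θ0=90°, θ1=0°, θ2=270°)
step 2 (rotate(0, 90)): joint angles (θ0=180°, θ1=0°, θ2=270°)
step 3 (rotate(0, 90)): joint angles (θ0=270°, θ1=0°, θ2=270°)
all 216 alternatives checked — unique.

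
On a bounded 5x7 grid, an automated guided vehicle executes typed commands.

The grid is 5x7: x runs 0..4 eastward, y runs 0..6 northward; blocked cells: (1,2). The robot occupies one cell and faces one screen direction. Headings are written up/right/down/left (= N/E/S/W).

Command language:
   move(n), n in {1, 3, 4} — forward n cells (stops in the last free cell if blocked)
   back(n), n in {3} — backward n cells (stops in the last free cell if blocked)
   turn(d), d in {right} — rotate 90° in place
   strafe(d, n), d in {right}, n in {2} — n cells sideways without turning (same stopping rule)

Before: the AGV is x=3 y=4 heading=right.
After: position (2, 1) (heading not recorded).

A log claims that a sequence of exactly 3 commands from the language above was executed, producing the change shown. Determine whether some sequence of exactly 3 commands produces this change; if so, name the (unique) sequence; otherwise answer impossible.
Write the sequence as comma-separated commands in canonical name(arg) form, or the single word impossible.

impossible

every 3-command combo misses the target.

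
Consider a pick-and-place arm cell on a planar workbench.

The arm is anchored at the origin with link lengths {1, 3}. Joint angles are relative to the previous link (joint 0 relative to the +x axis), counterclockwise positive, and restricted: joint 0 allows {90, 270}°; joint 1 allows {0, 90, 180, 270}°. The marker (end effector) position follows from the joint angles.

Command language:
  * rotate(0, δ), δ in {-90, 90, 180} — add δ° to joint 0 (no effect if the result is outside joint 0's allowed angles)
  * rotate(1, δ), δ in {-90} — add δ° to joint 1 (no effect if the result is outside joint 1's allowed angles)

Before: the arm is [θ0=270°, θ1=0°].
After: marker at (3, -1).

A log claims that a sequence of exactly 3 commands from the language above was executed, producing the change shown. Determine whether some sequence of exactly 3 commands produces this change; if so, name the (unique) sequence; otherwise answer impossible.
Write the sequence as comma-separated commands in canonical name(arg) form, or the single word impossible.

rotate(1, -90), rotate(1, -90), rotate(1, -90)

initial: [θ0=270°, θ1=0°]
[1] after rotate(1, -90): [θ0=270°, θ1=270°]
[2] after rotate(1, -90): [θ0=270°, θ1=180°]
[3] after rotate(1, -90): [θ0=270°, θ1=90°]
no rival 3-sequence matches.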